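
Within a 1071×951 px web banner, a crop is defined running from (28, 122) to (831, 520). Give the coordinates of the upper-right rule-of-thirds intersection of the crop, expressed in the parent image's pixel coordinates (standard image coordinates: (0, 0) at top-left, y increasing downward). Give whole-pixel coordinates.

x = 563 px, y = 255 px

Crop width = 831 − 28 = 803 px; one third is 267.67 px.
Crop height = 520 − 122 = 398 px; one third is 132.67 px.
The upper-right point is two-thirds across and one-third down within the crop:
x = 28 + 2 × 267.67 ≈ 563; y = 122 + 1 × 132.67 ≈ 255.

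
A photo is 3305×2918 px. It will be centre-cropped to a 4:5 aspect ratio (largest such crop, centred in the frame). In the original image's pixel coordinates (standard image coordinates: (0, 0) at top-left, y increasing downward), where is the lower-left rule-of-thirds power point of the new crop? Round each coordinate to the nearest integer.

x = 1263 px, y = 1945 px

3305/2918 > 4/5, so the 4:5 crop keeps the full height 2918 and trims width to 2918 × 4/5 = 2334.40 px.
Left offset = (3305 − 2334.40)/2 = 485.30 px; top offset = 0.
Lower-left is one-third across and two-thirds down within the crop:
x = 485.30 + 1 × 2334.40/3 ≈ 1263; y = 0.00 + 2 × 2918.00/3 ≈ 1945.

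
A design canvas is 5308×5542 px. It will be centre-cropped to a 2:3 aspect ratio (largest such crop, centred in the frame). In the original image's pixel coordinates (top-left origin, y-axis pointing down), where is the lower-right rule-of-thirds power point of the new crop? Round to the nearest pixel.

5308/5542 > 2/3, so the 2:3 crop keeps the full height 5542 and trims width to 5542 × 2/3 = 3694.67 px.
Left offset = (5308 − 3694.67)/2 = 806.67 px; top offset = 0.
Lower-right is two-thirds across and two-thirds down within the crop:
x = 806.67 + 2 × 3694.67/3 ≈ 3270; y = 0.00 + 2 × 5542.00/3 ≈ 3695.

(3270, 3695)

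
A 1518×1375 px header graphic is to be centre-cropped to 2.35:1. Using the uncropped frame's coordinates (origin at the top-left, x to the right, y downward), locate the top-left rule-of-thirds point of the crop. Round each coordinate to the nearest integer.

1518/1375 < 2.35/1, so the 2.35:1 crop keeps the full width 1518 and trims height to 1518 × 1/2.35 = 645.96 px.
Top offset = (1375 − 645.96)/2 = 364.52 px; left offset = 0.
Top-left is one-third across and one-third down within the crop:
x = 0.00 + 1 × 1518.00/3 ≈ 506; y = 364.52 + 1 × 645.96/3 ≈ 580.

x = 506 px, y = 580 px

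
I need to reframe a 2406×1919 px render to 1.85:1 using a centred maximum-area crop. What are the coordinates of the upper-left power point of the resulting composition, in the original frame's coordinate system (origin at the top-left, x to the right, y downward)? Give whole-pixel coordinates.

2406/1919 < 1.85/1, so the 1.85:1 crop keeps the full width 2406 and trims height to 2406 × 1/1.85 = 1300.54 px.
Top offset = (1919 − 1300.54)/2 = 309.23 px; left offset = 0.
Upper-left is one-third across and one-third down within the crop:
x = 0.00 + 1 × 2406.00/3 ≈ 802; y = 309.23 + 1 × 1300.54/3 ≈ 743.

(802, 743)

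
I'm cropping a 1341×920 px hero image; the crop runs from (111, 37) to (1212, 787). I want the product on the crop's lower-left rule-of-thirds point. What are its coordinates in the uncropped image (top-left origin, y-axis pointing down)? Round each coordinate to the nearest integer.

Crop width = 1212 − 111 = 1101 px; one third is 367.00 px.
Crop height = 787 − 37 = 750 px; one third is 250.00 px.
The lower-left point is one-third across and two-thirds down within the crop:
x = 111 + 1 × 367.00 ≈ 478; y = 37 + 2 × 250.00 ≈ 537.

x = 478 px, y = 537 px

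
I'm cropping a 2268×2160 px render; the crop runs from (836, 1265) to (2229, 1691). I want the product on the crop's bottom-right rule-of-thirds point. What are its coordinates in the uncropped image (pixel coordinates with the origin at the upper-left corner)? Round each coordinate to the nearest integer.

(1765, 1549)

Crop width = 2229 − 836 = 1393 px; one third is 464.33 px.
Crop height = 1691 − 1265 = 426 px; one third is 142.00 px.
The bottom-right point is two-thirds across and two-thirds down within the crop:
x = 836 + 2 × 464.33 ≈ 1765; y = 1265 + 2 × 142.00 ≈ 1549.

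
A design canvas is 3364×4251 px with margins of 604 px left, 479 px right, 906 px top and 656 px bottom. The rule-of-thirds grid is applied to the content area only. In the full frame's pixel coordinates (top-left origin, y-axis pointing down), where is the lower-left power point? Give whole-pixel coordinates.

Content width = 3364 − 604 − 479 = 2281 px; content height = 4251 − 906 − 656 = 2689 px.
Lower-left is one-third across and two-thirds down within the content area.
x = 604 + 1 × 2281/3 = 604 + 760.33 ≈ 1364
y = 906 + 2 × 2689/3 = 906 + 1792.67 ≈ 2699

x = 1364 px, y = 2699 px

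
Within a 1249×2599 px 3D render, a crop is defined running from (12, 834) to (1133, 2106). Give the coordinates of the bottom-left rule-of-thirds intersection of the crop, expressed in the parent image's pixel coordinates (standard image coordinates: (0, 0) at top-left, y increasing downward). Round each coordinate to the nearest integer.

x = 386 px, y = 1682 px

Crop width = 1133 − 12 = 1121 px; one third is 373.67 px.
Crop height = 2106 − 834 = 1272 px; one third is 424.00 px.
The bottom-left point is one-third across and two-thirds down within the crop:
x = 12 + 1 × 373.67 ≈ 386; y = 834 + 2 × 424.00 ≈ 1682.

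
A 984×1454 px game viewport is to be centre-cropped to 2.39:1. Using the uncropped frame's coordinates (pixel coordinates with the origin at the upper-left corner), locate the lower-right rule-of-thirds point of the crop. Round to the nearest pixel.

984/1454 < 2.39/1, so the 2.39:1 crop keeps the full width 984 and trims height to 984 × 1/2.39 = 411.72 px.
Top offset = (1454 − 411.72)/2 = 521.14 px; left offset = 0.
Lower-right is two-thirds across and two-thirds down within the crop:
x = 0.00 + 2 × 984.00/3 ≈ 656; y = 521.14 + 2 × 411.72/3 ≈ 796.

(656, 796)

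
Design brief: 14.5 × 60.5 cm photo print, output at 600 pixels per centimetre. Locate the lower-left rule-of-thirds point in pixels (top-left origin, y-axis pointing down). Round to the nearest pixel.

x = 2900 px, y = 24200 px

In pixels the canvas is 14.5 × 600 = 8700 wide and 60.5 × 600 = 36300 tall.
The lower-left point is one-third across and two-thirds down:
x = 1 × 8700/3 ≈ 2900; y = 2 × 36300/3 ≈ 24200.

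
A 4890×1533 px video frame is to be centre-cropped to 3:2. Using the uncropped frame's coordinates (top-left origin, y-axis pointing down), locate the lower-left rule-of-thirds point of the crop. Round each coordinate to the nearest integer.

4890/1533 > 3/2, so the 3:2 crop keeps the full height 1533 and trims width to 1533 × 3/2 = 2299.50 px.
Left offset = (4890 − 2299.50)/2 = 1295.25 px; top offset = 0.
Lower-left is one-third across and two-thirds down within the crop:
x = 1295.25 + 1 × 2299.50/3 ≈ 2062; y = 0.00 + 2 × 1533.00/3 ≈ 1022.

x = 2062 px, y = 1022 px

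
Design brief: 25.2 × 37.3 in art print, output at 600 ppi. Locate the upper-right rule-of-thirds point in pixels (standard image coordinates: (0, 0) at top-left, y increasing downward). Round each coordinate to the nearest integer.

(10080, 7460)

In pixels the canvas is 25.2 × 600 = 15120 wide and 37.3 × 600 = 22380 tall.
The upper-right point is two-thirds across and one-third down:
x = 2 × 15120/3 ≈ 10080; y = 1 × 22380/3 ≈ 7460.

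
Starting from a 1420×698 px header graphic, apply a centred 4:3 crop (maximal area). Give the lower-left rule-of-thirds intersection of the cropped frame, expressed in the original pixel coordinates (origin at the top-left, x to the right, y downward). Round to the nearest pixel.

(555, 465)

1420/698 > 4/3, so the 4:3 crop keeps the full height 698 and trims width to 698 × 4/3 = 930.67 px.
Left offset = (1420 − 930.67)/2 = 244.67 px; top offset = 0.
Lower-left is one-third across and two-thirds down within the crop:
x = 244.67 + 1 × 930.67/3 ≈ 555; y = 0.00 + 2 × 698.00/3 ≈ 465.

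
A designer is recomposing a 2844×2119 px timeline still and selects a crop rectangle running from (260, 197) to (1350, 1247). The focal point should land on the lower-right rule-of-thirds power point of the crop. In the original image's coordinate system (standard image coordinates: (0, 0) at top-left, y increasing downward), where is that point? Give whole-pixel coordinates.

x = 987 px, y = 897 px

Crop width = 1350 − 260 = 1090 px; one third is 363.33 px.
Crop height = 1247 − 197 = 1050 px; one third is 350.00 px.
The lower-right point is two-thirds across and two-thirds down within the crop:
x = 260 + 2 × 363.33 ≈ 987; y = 197 + 2 × 350.00 ≈ 897.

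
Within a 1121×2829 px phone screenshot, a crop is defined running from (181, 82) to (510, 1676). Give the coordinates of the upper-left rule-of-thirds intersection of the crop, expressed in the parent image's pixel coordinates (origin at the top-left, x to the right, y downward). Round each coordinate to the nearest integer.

(291, 613)

Crop width = 510 − 181 = 329 px; one third is 109.67 px.
Crop height = 1676 − 82 = 1594 px; one third is 531.33 px.
The upper-left point is one-third across and one-third down within the crop:
x = 181 + 1 × 109.67 ≈ 291; y = 82 + 1 × 531.33 ≈ 613.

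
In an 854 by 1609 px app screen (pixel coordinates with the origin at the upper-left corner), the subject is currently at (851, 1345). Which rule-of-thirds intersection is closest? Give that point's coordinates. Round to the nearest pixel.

(569, 1073)

Third lines: x ∈ {285, 569}, y ∈ {536, 1073}.
851 is closer to x = 569; 1345 is closer to y = 1073.
So the nearest intersection is the lower-right power point.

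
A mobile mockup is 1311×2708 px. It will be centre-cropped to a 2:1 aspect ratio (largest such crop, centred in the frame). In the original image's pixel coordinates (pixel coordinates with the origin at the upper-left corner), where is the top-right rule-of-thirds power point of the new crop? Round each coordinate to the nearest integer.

1311/2708 < 2/1, so the 2:1 crop keeps the full width 1311 and trims height to 1311 × 1/2 = 655.50 px.
Top offset = (2708 − 655.50)/2 = 1026.25 px; left offset = 0.
Top-right is two-thirds across and one-third down within the crop:
x = 0.00 + 2 × 1311.00/3 ≈ 874; y = 1026.25 + 1 × 655.50/3 ≈ 1245.

x = 874 px, y = 1245 px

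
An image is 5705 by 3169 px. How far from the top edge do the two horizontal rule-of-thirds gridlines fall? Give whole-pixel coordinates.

y = 1056 px and y = 2113 px

3169 / 3 = 1056.33, so the horizontal lines sit at one and two thirds of 3169.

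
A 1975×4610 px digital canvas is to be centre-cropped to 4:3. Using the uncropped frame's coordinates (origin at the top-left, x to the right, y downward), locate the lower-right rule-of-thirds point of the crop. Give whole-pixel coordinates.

1975/4610 < 4/3, so the 4:3 crop keeps the full width 1975 and trims height to 1975 × 3/4 = 1481.25 px.
Top offset = (4610 − 1481.25)/2 = 1564.38 px; left offset = 0.
Lower-right is two-thirds across and two-thirds down within the crop:
x = 0.00 + 2 × 1975.00/3 ≈ 1317; y = 1564.38 + 2 × 1481.25/3 ≈ 2552.

(1317, 2552)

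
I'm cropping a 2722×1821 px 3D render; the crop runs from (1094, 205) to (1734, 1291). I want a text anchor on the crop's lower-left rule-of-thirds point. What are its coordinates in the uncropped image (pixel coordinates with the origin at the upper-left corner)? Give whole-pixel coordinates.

x = 1307 px, y = 929 px

Crop width = 1734 − 1094 = 640 px; one third is 213.33 px.
Crop height = 1291 − 205 = 1086 px; one third is 362.00 px.
The lower-left point is one-third across and two-thirds down within the crop:
x = 1094 + 1 × 213.33 ≈ 1307; y = 205 + 2 × 362.00 ≈ 929.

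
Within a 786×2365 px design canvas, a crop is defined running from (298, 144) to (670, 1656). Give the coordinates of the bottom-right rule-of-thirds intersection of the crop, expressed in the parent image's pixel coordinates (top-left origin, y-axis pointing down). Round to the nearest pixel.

Crop width = 670 − 298 = 372 px; one third is 124.00 px.
Crop height = 1656 − 144 = 1512 px; one third is 504.00 px.
The bottom-right point is two-thirds across and two-thirds down within the crop:
x = 298 + 2 × 124.00 ≈ 546; y = 144 + 2 × 504.00 ≈ 1152.

(546, 1152)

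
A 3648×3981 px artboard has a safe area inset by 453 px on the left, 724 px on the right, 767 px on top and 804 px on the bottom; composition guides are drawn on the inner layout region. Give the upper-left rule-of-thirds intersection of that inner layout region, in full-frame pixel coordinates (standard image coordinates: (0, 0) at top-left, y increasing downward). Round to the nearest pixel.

Content width = 3648 − 453 − 724 = 2471 px; content height = 3981 − 767 − 804 = 2410 px.
Upper-left is one-third across and one-third down within the inner layout region.
x = 453 + 1 × 2471/3 = 453 + 823.67 ≈ 1277
y = 767 + 1 × 2410/3 = 767 + 803.33 ≈ 1570

x = 1277 px, y = 1570 px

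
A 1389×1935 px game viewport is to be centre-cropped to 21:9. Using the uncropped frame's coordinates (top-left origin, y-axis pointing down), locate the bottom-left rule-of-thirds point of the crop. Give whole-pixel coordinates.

(463, 1067)

1389/1935 < 21/9, so the 21:9 crop keeps the full width 1389 and trims height to 1389 × 9/21 = 595.29 px.
Top offset = (1935 − 595.29)/2 = 669.86 px; left offset = 0.
Bottom-left is one-third across and two-thirds down within the crop:
x = 0.00 + 1 × 1389.00/3 ≈ 463; y = 669.86 + 2 × 595.29/3 ≈ 1067.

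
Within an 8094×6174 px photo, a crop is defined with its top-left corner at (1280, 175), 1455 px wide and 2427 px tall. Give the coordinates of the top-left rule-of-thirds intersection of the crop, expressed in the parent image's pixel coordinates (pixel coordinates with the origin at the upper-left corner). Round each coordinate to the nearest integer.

One third of the crop width 1455 is 485.00 px.
One third of the crop height 2427 is 809.00 px.
The top-left point is one-third across and one-third down within the crop:
x = 1280 + 1 × 485.00 ≈ 1765; y = 175 + 1 × 809.00 ≈ 984.

x = 1765 px, y = 984 px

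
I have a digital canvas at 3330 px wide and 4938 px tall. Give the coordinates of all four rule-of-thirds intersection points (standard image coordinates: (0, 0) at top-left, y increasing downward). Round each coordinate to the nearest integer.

(1110, 1646), (2220, 1646), (1110, 3292), (2220, 3292)

One third of 3330 is 1110; one third of 4938 is 1646.
Vertical third lines at x = 1110 and x = 2220; horizontal third lines at y = 1646 and y = 3292.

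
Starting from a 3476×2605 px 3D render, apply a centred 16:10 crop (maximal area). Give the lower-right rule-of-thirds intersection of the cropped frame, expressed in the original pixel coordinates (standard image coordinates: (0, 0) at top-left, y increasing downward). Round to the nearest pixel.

3476/2605 < 16/10, so the 16:10 crop keeps the full width 3476 and trims height to 3476 × 10/16 = 2172.50 px.
Top offset = (2605 − 2172.50)/2 = 216.25 px; left offset = 0.
Lower-right is two-thirds across and two-thirds down within the crop:
x = 0.00 + 2 × 3476.00/3 ≈ 2317; y = 216.25 + 2 × 2172.50/3 ≈ 1665.

(2317, 1665)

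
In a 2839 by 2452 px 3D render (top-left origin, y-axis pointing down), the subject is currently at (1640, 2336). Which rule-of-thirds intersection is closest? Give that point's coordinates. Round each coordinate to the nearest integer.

Third lines: x ∈ {946, 1893}, y ∈ {817, 1635}.
1640 is closer to x = 1893; 2336 is closer to y = 1635.
So the nearest intersection is the lower-right power point.

(1893, 1635)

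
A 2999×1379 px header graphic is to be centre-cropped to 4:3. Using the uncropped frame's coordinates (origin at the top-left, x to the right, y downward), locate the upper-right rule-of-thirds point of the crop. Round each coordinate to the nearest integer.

(1806, 460)

2999/1379 > 4/3, so the 4:3 crop keeps the full height 1379 and trims width to 1379 × 4/3 = 1838.67 px.
Left offset = (2999 − 1838.67)/2 = 580.17 px; top offset = 0.
Upper-right is two-thirds across and one-third down within the crop:
x = 580.17 + 2 × 1838.67/3 ≈ 1806; y = 0.00 + 1 × 1379.00/3 ≈ 460.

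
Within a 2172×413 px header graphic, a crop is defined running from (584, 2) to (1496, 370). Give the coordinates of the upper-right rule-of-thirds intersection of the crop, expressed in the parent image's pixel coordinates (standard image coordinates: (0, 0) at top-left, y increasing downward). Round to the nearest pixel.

Crop width = 1496 − 584 = 912 px; one third is 304.00 px.
Crop height = 370 − 2 = 368 px; one third is 122.67 px.
The upper-right point is two-thirds across and one-third down within the crop:
x = 584 + 2 × 304.00 ≈ 1192; y = 2 + 1 × 122.67 ≈ 125.

x = 1192 px, y = 125 px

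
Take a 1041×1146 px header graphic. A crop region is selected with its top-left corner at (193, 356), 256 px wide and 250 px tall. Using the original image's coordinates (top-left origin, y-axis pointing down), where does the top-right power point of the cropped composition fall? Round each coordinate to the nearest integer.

(364, 439)

One third of the crop width 256 is 85.33 px.
One third of the crop height 250 is 83.33 px.
The top-right point is two-thirds across and one-third down within the crop:
x = 193 + 2 × 85.33 ≈ 364; y = 356 + 1 × 83.33 ≈ 439.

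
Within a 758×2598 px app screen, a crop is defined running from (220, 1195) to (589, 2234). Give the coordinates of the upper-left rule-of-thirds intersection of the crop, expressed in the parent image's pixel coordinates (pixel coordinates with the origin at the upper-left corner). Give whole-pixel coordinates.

Crop width = 589 − 220 = 369 px; one third is 123.00 px.
Crop height = 2234 − 1195 = 1039 px; one third is 346.33 px.
The upper-left point is one-third across and one-third down within the crop:
x = 220 + 1 × 123.00 ≈ 343; y = 1195 + 1 × 346.33 ≈ 1541.

x = 343 px, y = 1541 px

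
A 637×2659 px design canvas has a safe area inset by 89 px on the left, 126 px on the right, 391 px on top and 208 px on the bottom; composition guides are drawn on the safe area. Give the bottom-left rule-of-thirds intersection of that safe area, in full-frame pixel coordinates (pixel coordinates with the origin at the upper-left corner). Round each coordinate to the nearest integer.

Content width = 637 − 89 − 126 = 422 px; content height = 2659 − 391 − 208 = 2060 px.
Bottom-left is one-third across and two-thirds down within the safe area.
x = 89 + 1 × 422/3 = 89 + 140.67 ≈ 230
y = 391 + 2 × 2060/3 = 391 + 1373.33 ≈ 1764

x = 230 px, y = 1764 px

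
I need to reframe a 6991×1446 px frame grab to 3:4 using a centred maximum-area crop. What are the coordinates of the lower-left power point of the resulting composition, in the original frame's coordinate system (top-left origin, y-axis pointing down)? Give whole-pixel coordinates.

x = 3315 px, y = 964 px

6991/1446 > 3/4, so the 3:4 crop keeps the full height 1446 and trims width to 1446 × 3/4 = 1084.50 px.
Left offset = (6991 − 1084.50)/2 = 2953.25 px; top offset = 0.
Lower-left is one-third across and two-thirds down within the crop:
x = 2953.25 + 1 × 1084.50/3 ≈ 3315; y = 0.00 + 2 × 1446.00/3 ≈ 964.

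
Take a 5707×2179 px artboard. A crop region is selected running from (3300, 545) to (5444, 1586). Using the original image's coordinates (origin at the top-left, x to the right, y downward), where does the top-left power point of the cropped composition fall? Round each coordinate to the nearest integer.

(4015, 892)

Crop width = 5444 − 3300 = 2144 px; one third is 714.67 px.
Crop height = 1586 − 545 = 1041 px; one third is 347.00 px.
The top-left point is one-third across and one-third down within the crop:
x = 3300 + 1 × 714.67 ≈ 4015; y = 545 + 1 × 347.00 ≈ 892.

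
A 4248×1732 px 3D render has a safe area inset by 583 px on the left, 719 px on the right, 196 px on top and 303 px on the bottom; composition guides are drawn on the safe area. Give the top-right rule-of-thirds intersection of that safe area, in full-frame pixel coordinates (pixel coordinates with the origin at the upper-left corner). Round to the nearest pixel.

(2547, 607)

Content width = 4248 − 583 − 719 = 2946 px; content height = 1732 − 196 − 303 = 1233 px.
Top-right is two-thirds across and one-third down within the safe area.
x = 583 + 2 × 2946/3 = 583 + 1964.00 ≈ 2547
y = 196 + 1 × 1233/3 = 196 + 411.00 ≈ 607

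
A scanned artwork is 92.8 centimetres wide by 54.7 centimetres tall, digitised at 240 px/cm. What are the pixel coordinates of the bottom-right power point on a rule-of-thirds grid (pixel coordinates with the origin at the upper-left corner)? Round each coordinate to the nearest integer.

In pixels the canvas is 92.8 × 240 = 22272 wide and 54.7 × 240 = 13128 tall.
The bottom-right point is two-thirds across and two-thirds down:
x = 2 × 22272/3 ≈ 14848; y = 2 × 13128/3 ≈ 8752.

(14848, 8752)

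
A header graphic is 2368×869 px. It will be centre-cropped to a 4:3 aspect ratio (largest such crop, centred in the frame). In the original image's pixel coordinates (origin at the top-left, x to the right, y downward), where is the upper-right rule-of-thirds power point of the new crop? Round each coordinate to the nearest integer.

2368/869 > 4/3, so the 4:3 crop keeps the full height 869 and trims width to 869 × 4/3 = 1158.67 px.
Left offset = (2368 − 1158.67)/2 = 604.67 px; top offset = 0.
Upper-right is two-thirds across and one-third down within the crop:
x = 604.67 + 2 × 1158.67/3 ≈ 1377; y = 0.00 + 1 × 869.00/3 ≈ 290.

x = 1377 px, y = 290 px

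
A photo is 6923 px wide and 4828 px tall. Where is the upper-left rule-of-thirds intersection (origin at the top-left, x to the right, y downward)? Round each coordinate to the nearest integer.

x = 2308 px, y = 1609 px

The upper-left point sits one-third of the way across and one-third of the way down.
x = 1 × 6923/3 ≈ 2308; y = 1 × 4828/3 ≈ 1609.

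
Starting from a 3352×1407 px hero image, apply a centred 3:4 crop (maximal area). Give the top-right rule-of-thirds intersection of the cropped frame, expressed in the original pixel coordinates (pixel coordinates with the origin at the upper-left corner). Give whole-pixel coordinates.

3352/1407 > 3/4, so the 3:4 crop keeps the full height 1407 and trims width to 1407 × 3/4 = 1055.25 px.
Left offset = (3352 − 1055.25)/2 = 1148.38 px; top offset = 0.
Top-right is two-thirds across and one-third down within the crop:
x = 1148.38 + 2 × 1055.25/3 ≈ 1852; y = 0.00 + 1 × 1407.00/3 ≈ 469.

(1852, 469)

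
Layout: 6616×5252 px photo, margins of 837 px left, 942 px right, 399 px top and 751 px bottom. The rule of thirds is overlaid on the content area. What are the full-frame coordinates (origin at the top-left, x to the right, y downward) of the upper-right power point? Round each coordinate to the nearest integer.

x = 4062 px, y = 1766 px

Content width = 6616 − 837 − 942 = 4837 px; content height = 5252 − 399 − 751 = 4102 px.
Upper-right is two-thirds across and one-third down within the content area.
x = 837 + 2 × 4837/3 = 837 + 3224.67 ≈ 4062
y = 399 + 1 × 4102/3 = 399 + 1367.33 ≈ 1766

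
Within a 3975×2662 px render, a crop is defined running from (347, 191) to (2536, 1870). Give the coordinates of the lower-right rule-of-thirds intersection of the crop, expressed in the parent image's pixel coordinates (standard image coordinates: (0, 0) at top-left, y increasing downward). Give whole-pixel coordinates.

Crop width = 2536 − 347 = 2189 px; one third is 729.67 px.
Crop height = 1870 − 191 = 1679 px; one third is 559.67 px.
The lower-right point is two-thirds across and two-thirds down within the crop:
x = 347 + 2 × 729.67 ≈ 1806; y = 191 + 2 × 559.67 ≈ 1310.

(1806, 1310)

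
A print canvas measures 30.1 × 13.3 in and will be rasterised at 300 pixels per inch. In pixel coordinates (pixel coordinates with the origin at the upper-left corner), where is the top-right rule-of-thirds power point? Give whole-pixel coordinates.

In pixels the canvas is 30.1 × 300 = 9030 wide and 13.3 × 300 = 3990 tall.
The top-right point is two-thirds across and one-third down:
x = 2 × 9030/3 ≈ 6020; y = 1 × 3990/3 ≈ 1330.

x = 6020 px, y = 1330 px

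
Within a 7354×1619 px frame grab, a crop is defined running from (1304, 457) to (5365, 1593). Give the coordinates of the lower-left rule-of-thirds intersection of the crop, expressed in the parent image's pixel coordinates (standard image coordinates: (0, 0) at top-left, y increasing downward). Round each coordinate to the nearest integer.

Crop width = 5365 − 1304 = 4061 px; one third is 1353.67 px.
Crop height = 1593 − 457 = 1136 px; one third is 378.67 px.
The lower-left point is one-third across and two-thirds down within the crop:
x = 1304 + 1 × 1353.67 ≈ 2658; y = 457 + 2 × 378.67 ≈ 1214.

(2658, 1214)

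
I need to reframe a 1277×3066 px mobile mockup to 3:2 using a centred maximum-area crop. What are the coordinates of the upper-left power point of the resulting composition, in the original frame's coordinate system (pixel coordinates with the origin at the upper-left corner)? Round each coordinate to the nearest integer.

1277/3066 < 3/2, so the 3:2 crop keeps the full width 1277 and trims height to 1277 × 2/3 = 851.33 px.
Top offset = (3066 − 851.33)/2 = 1107.33 px; left offset = 0.
Upper-left is one-third across and one-third down within the crop:
x = 0.00 + 1 × 1277.00/3 ≈ 426; y = 1107.33 + 1 × 851.33/3 ≈ 1391.

x = 426 px, y = 1391 px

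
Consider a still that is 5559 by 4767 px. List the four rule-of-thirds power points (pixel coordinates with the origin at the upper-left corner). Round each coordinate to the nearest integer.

One third of 5559 is 1853; one third of 4767 is 1589.
Vertical third lines at x = 1853 and x = 3706; horizontal third lines at y = 1589 and y = 3178.

(1853, 1589), (3706, 1589), (1853, 3178), (3706, 3178)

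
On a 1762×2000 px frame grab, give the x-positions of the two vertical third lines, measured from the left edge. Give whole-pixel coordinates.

587 px and 1175 px

1762 / 3 = 587.33, so the vertical lines sit at one and two thirds of 1762.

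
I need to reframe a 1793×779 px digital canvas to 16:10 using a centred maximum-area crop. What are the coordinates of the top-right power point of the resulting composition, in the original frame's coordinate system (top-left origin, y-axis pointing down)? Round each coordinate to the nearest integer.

1793/779 > 16/10, so the 16:10 crop keeps the full height 779 and trims width to 779 × 16/10 = 1246.40 px.
Left offset = (1793 − 1246.40)/2 = 273.30 px; top offset = 0.
Top-right is two-thirds across and one-third down within the crop:
x = 273.30 + 2 × 1246.40/3 ≈ 1104; y = 0.00 + 1 × 779.00/3 ≈ 260.

(1104, 260)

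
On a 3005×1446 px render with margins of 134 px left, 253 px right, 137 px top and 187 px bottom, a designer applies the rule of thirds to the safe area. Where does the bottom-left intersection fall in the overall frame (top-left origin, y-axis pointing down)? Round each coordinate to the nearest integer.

Content width = 3005 − 134 − 253 = 2618 px; content height = 1446 − 137 − 187 = 1122 px.
Bottom-left is one-third across and two-thirds down within the safe area.
x = 134 + 1 × 2618/3 = 134 + 872.67 ≈ 1007
y = 137 + 2 × 1122/3 = 137 + 748.00 ≈ 885

(1007, 885)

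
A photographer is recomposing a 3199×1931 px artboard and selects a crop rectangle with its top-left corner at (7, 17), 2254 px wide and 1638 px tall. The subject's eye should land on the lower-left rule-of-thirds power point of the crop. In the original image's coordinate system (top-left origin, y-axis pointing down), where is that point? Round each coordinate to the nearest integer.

One third of the crop width 2254 is 751.33 px.
One third of the crop height 1638 is 546.00 px.
The lower-left point is one-third across and two-thirds down within the crop:
x = 7 + 1 × 751.33 ≈ 758; y = 17 + 2 × 546.00 ≈ 1109.

x = 758 px, y = 1109 px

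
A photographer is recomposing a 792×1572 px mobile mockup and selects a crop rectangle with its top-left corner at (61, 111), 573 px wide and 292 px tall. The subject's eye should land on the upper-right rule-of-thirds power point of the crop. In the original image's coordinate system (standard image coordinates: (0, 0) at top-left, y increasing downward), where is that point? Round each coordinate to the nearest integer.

One third of the crop width 573 is 191.00 px.
One third of the crop height 292 is 97.33 px.
The upper-right point is two-thirds across and one-third down within the crop:
x = 61 + 2 × 191.00 ≈ 443; y = 111 + 1 × 97.33 ≈ 208.

x = 443 px, y = 208 px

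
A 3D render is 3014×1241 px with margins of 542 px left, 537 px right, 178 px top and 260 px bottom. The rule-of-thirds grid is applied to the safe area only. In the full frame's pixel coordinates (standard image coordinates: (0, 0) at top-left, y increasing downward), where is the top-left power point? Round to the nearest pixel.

Content width = 3014 − 542 − 537 = 1935 px; content height = 1241 − 178 − 260 = 803 px.
Top-left is one-third across and one-third down within the safe area.
x = 542 + 1 × 1935/3 = 542 + 645.00 ≈ 1187
y = 178 + 1 × 803/3 = 178 + 267.67 ≈ 446

x = 1187 px, y = 446 px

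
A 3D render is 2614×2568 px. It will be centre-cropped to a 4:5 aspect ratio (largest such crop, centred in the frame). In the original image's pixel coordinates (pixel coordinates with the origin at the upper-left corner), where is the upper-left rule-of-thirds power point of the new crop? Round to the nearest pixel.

2614/2568 > 4/5, so the 4:5 crop keeps the full height 2568 and trims width to 2568 × 4/5 = 2054.40 px.
Left offset = (2614 − 2054.40)/2 = 279.80 px; top offset = 0.
Upper-left is one-third across and one-third down within the crop:
x = 279.80 + 1 × 2054.40/3 ≈ 965; y = 0.00 + 1 × 2568.00/3 ≈ 856.

x = 965 px, y = 856 px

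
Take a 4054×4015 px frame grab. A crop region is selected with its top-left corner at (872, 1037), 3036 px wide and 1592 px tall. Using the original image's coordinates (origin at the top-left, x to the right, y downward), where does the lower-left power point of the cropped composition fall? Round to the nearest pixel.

One third of the crop width 3036 is 1012.00 px.
One third of the crop height 1592 is 530.67 px.
The lower-left point is one-third across and two-thirds down within the crop:
x = 872 + 1 × 1012.00 ≈ 1884; y = 1037 + 2 × 530.67 ≈ 2098.

x = 1884 px, y = 2098 px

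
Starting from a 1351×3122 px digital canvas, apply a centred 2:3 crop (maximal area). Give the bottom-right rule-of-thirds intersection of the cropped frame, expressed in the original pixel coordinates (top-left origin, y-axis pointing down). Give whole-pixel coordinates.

1351/3122 < 2/3, so the 2:3 crop keeps the full width 1351 and trims height to 1351 × 3/2 = 2026.50 px.
Top offset = (3122 − 2026.50)/2 = 547.75 px; left offset = 0.
Bottom-right is two-thirds across and two-thirds down within the crop:
x = 0.00 + 2 × 1351.00/3 ≈ 901; y = 547.75 + 2 × 2026.50/3 ≈ 1899.

(901, 1899)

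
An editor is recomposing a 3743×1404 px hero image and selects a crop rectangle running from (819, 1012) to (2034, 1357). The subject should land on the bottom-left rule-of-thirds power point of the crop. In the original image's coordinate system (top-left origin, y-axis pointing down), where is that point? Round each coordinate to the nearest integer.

Crop width = 2034 − 819 = 1215 px; one third is 405.00 px.
Crop height = 1357 − 1012 = 345 px; one third is 115.00 px.
The bottom-left point is one-third across and two-thirds down within the crop:
x = 819 + 1 × 405.00 ≈ 1224; y = 1012 + 2 × 115.00 ≈ 1242.

(1224, 1242)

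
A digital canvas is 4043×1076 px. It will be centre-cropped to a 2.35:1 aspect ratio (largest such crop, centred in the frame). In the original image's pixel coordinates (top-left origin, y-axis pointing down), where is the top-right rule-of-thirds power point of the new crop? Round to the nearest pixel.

4043/1076 > 2.35/1, so the 2.35:1 crop keeps the full height 1076 and trims width to 1076 × 2.35/1 = 2528.60 px.
Left offset = (4043 − 2528.60)/2 = 757.20 px; top offset = 0.
Top-right is two-thirds across and one-third down within the crop:
x = 757.20 + 2 × 2528.60/3 ≈ 2443; y = 0.00 + 1 × 1076.00/3 ≈ 359.

(2443, 359)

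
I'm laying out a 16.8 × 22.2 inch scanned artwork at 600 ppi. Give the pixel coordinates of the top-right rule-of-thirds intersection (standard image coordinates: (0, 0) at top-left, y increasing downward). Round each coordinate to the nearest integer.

x = 6720 px, y = 4440 px

In pixels the canvas is 16.8 × 600 = 10080 wide and 22.2 × 600 = 13320 tall.
The top-right point is two-thirds across and one-third down:
x = 2 × 10080/3 ≈ 6720; y = 1 × 13320/3 ≈ 4440.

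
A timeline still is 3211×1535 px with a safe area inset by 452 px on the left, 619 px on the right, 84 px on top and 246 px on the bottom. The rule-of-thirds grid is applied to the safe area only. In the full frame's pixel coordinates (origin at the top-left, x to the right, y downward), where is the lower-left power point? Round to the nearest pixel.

x = 1165 px, y = 887 px

Content width = 3211 − 452 − 619 = 2140 px; content height = 1535 − 84 − 246 = 1205 px.
Lower-left is one-third across and two-thirds down within the safe area.
x = 452 + 1 × 2140/3 = 452 + 713.33 ≈ 1165
y = 84 + 2 × 1205/3 = 84 + 803.33 ≈ 887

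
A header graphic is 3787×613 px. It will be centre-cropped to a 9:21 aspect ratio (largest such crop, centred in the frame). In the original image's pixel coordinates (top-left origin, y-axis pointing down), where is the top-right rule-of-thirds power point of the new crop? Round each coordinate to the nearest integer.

x = 1937 px, y = 204 px

3787/613 > 9/21, so the 9:21 crop keeps the full height 613 and trims width to 613 × 9/21 = 262.71 px.
Left offset = (3787 − 262.71)/2 = 1762.14 px; top offset = 0.
Top-right is two-thirds across and one-third down within the crop:
x = 1762.14 + 2 × 262.71/3 ≈ 1937; y = 0.00 + 1 × 613.00/3 ≈ 204.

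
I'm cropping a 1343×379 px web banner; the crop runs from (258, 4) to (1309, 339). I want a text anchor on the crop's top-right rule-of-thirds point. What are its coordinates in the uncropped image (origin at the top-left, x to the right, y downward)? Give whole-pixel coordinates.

(959, 116)

Crop width = 1309 − 258 = 1051 px; one third is 350.33 px.
Crop height = 339 − 4 = 335 px; one third is 111.67 px.
The top-right point is two-thirds across and one-third down within the crop:
x = 258 + 2 × 350.33 ≈ 959; y = 4 + 1 × 111.67 ≈ 116.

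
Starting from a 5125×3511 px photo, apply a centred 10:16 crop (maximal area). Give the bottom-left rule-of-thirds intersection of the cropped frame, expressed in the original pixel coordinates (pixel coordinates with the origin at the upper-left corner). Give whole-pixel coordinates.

5125/3511 > 10/16, so the 10:16 crop keeps the full height 3511 and trims width to 3511 × 10/16 = 2194.38 px.
Left offset = (5125 − 2194.38)/2 = 1465.31 px; top offset = 0.
Bottom-left is one-third across and two-thirds down within the crop:
x = 1465.31 + 1 × 2194.38/3 ≈ 2197; y = 0.00 + 2 × 3511.00/3 ≈ 2341.

(2197, 2341)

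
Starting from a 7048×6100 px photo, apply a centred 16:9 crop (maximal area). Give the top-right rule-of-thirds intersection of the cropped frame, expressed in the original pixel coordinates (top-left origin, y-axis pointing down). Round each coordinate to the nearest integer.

x = 4699 px, y = 2389 px

7048/6100 < 16/9, so the 16:9 crop keeps the full width 7048 and trims height to 7048 × 9/16 = 3964.50 px.
Top offset = (6100 − 3964.50)/2 = 1067.75 px; left offset = 0.
Top-right is two-thirds across and one-third down within the crop:
x = 0.00 + 2 × 7048.00/3 ≈ 4699; y = 1067.75 + 1 × 3964.50/3 ≈ 2389.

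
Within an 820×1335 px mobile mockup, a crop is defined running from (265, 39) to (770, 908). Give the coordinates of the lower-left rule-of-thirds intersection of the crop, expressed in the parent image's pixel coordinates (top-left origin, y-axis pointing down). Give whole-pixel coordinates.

Crop width = 770 − 265 = 505 px; one third is 168.33 px.
Crop height = 908 − 39 = 869 px; one third is 289.67 px.
The lower-left point is one-third across and two-thirds down within the crop:
x = 265 + 1 × 168.33 ≈ 433; y = 39 + 2 × 289.67 ≈ 618.

x = 433 px, y = 618 px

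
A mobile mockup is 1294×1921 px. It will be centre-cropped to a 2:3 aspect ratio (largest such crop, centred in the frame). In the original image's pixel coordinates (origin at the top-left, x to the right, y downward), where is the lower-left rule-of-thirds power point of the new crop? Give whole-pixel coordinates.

(434, 1281)

1294/1921 > 2/3, so the 2:3 crop keeps the full height 1921 and trims width to 1921 × 2/3 = 1280.67 px.
Left offset = (1294 − 1280.67)/2 = 6.67 px; top offset = 0.
Lower-left is one-third across and two-thirds down within the crop:
x = 6.67 + 1 × 1280.67/3 ≈ 434; y = 0.00 + 2 × 1921.00/3 ≈ 1281.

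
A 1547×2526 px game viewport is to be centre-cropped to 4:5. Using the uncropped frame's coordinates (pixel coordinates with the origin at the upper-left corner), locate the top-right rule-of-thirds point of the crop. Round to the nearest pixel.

x = 1031 px, y = 941 px

1547/2526 < 4/5, so the 4:5 crop keeps the full width 1547 and trims height to 1547 × 5/4 = 1933.75 px.
Top offset = (2526 − 1933.75)/2 = 296.12 px; left offset = 0.
Top-right is two-thirds across and one-third down within the crop:
x = 0.00 + 2 × 1547.00/3 ≈ 1031; y = 296.12 + 1 × 1933.75/3 ≈ 941.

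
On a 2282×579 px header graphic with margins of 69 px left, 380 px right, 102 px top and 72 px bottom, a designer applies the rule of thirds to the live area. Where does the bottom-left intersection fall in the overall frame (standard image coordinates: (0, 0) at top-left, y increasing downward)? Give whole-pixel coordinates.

(680, 372)

Content width = 2282 − 69 − 380 = 1833 px; content height = 579 − 102 − 72 = 405 px.
Bottom-left is one-third across and two-thirds down within the live area.
x = 69 + 1 × 1833/3 = 69 + 611.00 ≈ 680
y = 102 + 2 × 405/3 = 102 + 270.00 ≈ 372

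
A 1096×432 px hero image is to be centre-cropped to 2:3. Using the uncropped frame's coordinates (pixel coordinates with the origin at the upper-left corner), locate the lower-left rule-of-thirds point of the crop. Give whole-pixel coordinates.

1096/432 > 2/3, so the 2:3 crop keeps the full height 432 and trims width to 432 × 2/3 = 288.00 px.
Left offset = (1096 − 288.00)/2 = 404.00 px; top offset = 0.
Lower-left is one-third across and two-thirds down within the crop:
x = 404.00 + 1 × 288.00/3 ≈ 500; y = 0.00 + 2 × 432.00/3 ≈ 288.

(500, 288)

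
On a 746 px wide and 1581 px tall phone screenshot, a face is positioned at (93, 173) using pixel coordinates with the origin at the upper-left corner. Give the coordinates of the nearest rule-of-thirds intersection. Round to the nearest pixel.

Third lines: x ∈ {249, 497}, y ∈ {527, 1054}.
93 is closer to x = 249; 173 is closer to y = 527.
So the nearest intersection is the upper-left power point.

(249, 527)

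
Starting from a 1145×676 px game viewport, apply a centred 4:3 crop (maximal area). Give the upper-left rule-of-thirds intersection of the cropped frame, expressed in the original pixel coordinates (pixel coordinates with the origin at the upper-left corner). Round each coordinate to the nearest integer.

x = 422 px, y = 225 px

1145/676 > 4/3, so the 4:3 crop keeps the full height 676 and trims width to 676 × 4/3 = 901.33 px.
Left offset = (1145 − 901.33)/2 = 121.83 px; top offset = 0.
Upper-left is one-third across and one-third down within the crop:
x = 121.83 + 1 × 901.33/3 ≈ 422; y = 0.00 + 1 × 676.00/3 ≈ 225.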